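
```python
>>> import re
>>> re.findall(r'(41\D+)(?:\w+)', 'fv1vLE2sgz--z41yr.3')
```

['41yr.']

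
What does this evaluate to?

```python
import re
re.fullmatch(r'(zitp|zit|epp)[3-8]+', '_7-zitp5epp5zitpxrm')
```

None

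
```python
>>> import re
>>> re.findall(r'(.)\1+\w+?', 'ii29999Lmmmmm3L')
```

['i', '9', 'm']

`\1` has to match the exact text group 1 already captured.
Walking the string: at [0:3] match 'ii2', group 1 = 'i'; at [3:8] match '9999L', group 1 = '9'; at [8:14] match 'mmmmm3', group 1 = 'm'.
One capturing group, so `findall` returns just the captured substring from each match — 3 in all.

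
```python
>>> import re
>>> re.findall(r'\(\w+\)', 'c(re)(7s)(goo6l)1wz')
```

['(re)', '(7s)', '(goo6l)']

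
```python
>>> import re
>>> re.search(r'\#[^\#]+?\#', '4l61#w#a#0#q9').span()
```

(4, 7)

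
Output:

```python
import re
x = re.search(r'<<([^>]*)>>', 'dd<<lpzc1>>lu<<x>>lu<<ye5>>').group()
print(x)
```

`re.search` scans for the first position where the pattern succeeds.
The match spans [2:11] → '<<lpzc1>>'.
Captured: group 1 = 'lpzc1'.

<<lpzc1>>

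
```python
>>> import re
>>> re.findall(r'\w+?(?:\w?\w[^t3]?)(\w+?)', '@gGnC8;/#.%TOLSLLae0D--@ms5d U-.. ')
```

['8', 'L', 'D', 'd']

Pattern: one or more of a word character (lazy); then optionally a word character, then a word character, then optionally any character except [t3] (non-capturing group); then one or more of a word character (lazy) (captured).
A non-greedy quantifier consumes as few characters as it can — just enough that the remainder of the pattern still matches from where it stops; whatever follows it matches normally.
Matches: at [1:6] match 'gGnC8', group 1 = '8'; at [11:16] match 'TOLSL', group 1 = 'L'; at [16:21] match 'Lae0D', group 1 = 'D'; at [24:28] match 'ms5d', group 1 = 'd'.
With a single group, `findall` returns only what that group captured — 4 items.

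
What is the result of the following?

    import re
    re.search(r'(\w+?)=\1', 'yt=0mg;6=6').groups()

('6',)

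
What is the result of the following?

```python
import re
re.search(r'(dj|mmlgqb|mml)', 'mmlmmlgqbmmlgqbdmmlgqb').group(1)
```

'mml'

The match spans [0:3] → 'mml'.
Captured: group 1 = 'mml'.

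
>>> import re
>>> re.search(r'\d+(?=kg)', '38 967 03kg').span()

Lookahead/lookbehind check context without consuming it, so the matched span excludes the asserted characters.
`search` walks the string left to right and returns the first match it finds.
The match spans [7:9] → '03'.

(7, 9)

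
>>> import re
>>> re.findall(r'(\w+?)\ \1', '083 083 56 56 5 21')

['083', '56']

`\1` is not a pattern — it's the concrete string captured by group 1, re-applied verbatim.
With a single group, `findall` returns only what that group captured — 2 items.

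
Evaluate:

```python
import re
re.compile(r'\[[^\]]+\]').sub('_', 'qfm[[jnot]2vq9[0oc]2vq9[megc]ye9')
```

'qfm_2vq9_2vq9_ye9'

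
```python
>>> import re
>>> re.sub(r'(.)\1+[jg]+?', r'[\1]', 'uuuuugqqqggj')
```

'[u][q]gj'

`\1` is not a pattern — it's the concrete string captured by group 1, re-applied verbatim.
Matches: at [0:6] → 'uuuuug'; at [6:10] → 'qqqg'.
Each match is replaced using the text its own group 1 captured.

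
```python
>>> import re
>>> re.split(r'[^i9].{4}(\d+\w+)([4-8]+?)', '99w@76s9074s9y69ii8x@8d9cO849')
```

['99', '9074s9y69ii', '8', 'x@8d9cO849']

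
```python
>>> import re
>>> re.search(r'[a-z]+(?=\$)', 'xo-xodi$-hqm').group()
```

'xodi'

The lookaround is zero-width — it requires the adjacent text to match without consuming it, so the asserted text isn't part of the match.
The match spans [3:7] → 'xodi'.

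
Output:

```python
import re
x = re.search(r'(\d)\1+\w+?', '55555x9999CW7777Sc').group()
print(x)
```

55555x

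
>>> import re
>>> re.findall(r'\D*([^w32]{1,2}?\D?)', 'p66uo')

['6', '6u', 'o']

Pattern: zero or more of a non-digit; then 1 to 2 of any character except [w32] (lazy), then optionally a non-digit (captured).
Because the quantifier is non-greedy, it stops expanding at the earliest point where the rest of the pattern can succeed.
Matches: at [0:2] match 'p6', group 1 = '6'; at [2:4] match '6u', group 1 = '6u'; at [4:5] match 'o', group 1 = 'o'.
`findall` collects group 1 from each match (3 total).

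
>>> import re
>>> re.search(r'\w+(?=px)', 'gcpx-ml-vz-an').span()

(0, 2)

Because the assertion is zero-width, the text it checks is not consumed and won't appear in the result.
The match spans [0:2] → 'gc'.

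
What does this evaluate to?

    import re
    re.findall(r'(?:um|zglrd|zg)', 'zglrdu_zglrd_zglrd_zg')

Alternation isn't longest-match — the leftmost alternative that fits at this position is chosen.
Matches: at [0:5] → 'zglrd'; at [7:12] → 'zglrd'; at [13:18] → 'zglrd'; at [19:21] → 'zg'.
Since nothing is captured, `findall` lists the 4 matched substrings directly.

['zglrd', 'zglrd', 'zglrd', 'zg']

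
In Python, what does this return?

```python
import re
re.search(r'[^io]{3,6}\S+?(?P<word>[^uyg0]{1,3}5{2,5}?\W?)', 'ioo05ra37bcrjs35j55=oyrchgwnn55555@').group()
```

The pattern matches 3 to 6 of any character except [io]; then one or more of a non-whitespace character (lazy); then 1 to 3 of any character except [uyg0], then 2 to 5 of a literal '5' (lazy), then optionally a non-word character (captured as 'word').
A non-greedy quantifier consumes as few characters as it can — just enough that the remainder of the pattern still matches from where it stops; whatever follows it matches normally.
`re.search` tries every starting position until one works.
The match spans [3:20] → '05ra37bcrjs35j55='.
Captured: group 1 = '35j55='.

'05ra37bcrjs35j55='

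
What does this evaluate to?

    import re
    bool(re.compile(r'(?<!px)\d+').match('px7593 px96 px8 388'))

Because the assertion is negative and zero-width, positions next to the forbidden text are skipped.
`re.match` won't scan ahead — the pattern has to work from the very first character.
Here the pattern fails at index 0, so the call returns None, and `bool(None)` is False.

False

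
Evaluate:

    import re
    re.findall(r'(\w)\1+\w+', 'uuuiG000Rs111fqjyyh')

['u']

A backreference is literal: `\1` must see the identical characters the first group matched.
Walking the string: at [0:19] match 'uuuiG000Rs111fqjyyh', group 1 = 'u'.
With a single group, `findall` returns only what that group captured — 1 item.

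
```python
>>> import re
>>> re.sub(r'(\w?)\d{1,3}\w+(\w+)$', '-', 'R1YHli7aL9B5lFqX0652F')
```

Pattern: optionally a word character (captured); then 1 to 3 of a digit, then one or more of a word character; then one or more of a word character (captured); then anchored at the end.
Matches: at [0:21] → 'R1YHli7aL9B5lFqX0652F'.
Every occurrence is swapped for '-'.

'-'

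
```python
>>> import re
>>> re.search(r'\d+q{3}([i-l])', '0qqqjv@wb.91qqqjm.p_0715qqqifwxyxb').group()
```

This matches one or more of a digit, then exactly 3 of a literal 'q'; then a character in [i-l] (captured).
The match spans [0:5] → '0qqqj'.

'0qqqj'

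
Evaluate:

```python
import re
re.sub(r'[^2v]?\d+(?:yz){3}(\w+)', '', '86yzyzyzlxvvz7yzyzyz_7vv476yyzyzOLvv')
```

''

Each match is replaced by ''.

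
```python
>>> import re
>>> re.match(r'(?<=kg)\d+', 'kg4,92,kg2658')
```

The lookaround is zero-width — it requires the adjacent text to match without consuming it, so the asserted text isn't part of the match.
`match` is anchored at position 0; if the pattern doesn't fit there, it returns None.
Here the string doesn't start with a match, so the call returns None.

None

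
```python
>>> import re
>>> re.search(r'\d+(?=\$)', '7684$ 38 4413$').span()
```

Lookahead/lookbehind check context without consuming it, so the matched span excludes the asserted characters.
Unlike `match`, `search` isn't anchored — it looks for the pattern anywhere in the string.
The match spans [0:4] → '7684'.

(0, 4)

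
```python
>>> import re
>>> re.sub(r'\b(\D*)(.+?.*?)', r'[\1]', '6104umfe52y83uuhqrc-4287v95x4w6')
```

The pattern matches a word boundary (`\b`, zero-width); then zero or more of a non-digit (captured); then one or more of any character (lazy), then zero or more of any character (lazy) (captured).
Because the quantifier is non-greedy, it stops expanding at the earliest point where the rest of the pattern can succeed.
Matches: at [0:1] → '6'; at [19:21] → '-4'.
The replacement refers to a captured group, so each match is rewritten using its own captured text.

'[]104umfe52y83uuhqrc[-]287v95x4w6'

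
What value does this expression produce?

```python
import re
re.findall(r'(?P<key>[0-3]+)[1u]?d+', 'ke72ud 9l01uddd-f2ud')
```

['2', '01', '2']

Because there's exactly one group, `findall` drops the full match and keeps group 1 from each hit.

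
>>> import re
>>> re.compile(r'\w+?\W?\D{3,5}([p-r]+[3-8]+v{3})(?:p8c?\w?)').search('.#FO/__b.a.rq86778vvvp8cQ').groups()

('rq86778vvv',)

This matches one or more of a word character (lazy); then optionally a non-word character, then 3 to 5 of a non-digit; then one or more of a character in [p-r], then one or more of a character in [3-8], then exactly 3 of a literal 'v' (captured); then the literal 'p8', then optionally the literal 'c', then optionally a word character (non-capturing group).
`re.search` scans for the first position where the pattern succeeds.
The match spans [5:25] → '__b.a.rq86778vvvp8cQ'.
Captured: group 1 = 'rq86778vvv'.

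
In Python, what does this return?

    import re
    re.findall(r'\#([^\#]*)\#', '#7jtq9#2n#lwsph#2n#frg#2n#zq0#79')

['7jtq9', 'lwsph', 'frg', 'zq0']

Scanning left to right: at [0:7] match '#7jtq9#', group 1 = '7jtq9'; at [9:16] match '#lwsph#', group 1 = 'lwsph'; at [18:23] match '#frg#', group 1 = 'frg'; at [25:30] match '#zq0#', group 1 = 'zq0'.
Because there's exactly one group, `findall` drops the full match and keeps group 1 from each hit.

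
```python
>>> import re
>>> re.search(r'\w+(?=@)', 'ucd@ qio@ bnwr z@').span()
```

(0, 3)

Because the assertion is zero-width, the text it checks is not consumed and won't appear in the result.
The match spans [0:3] → 'ucd'.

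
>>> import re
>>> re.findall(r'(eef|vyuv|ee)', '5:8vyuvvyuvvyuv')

Matches: at [3:7] match 'vyuv', group 1 = 'vyuv'; at [7:11] match 'vyuv', group 1 = 'vyuv'; at [11:15] match 'vyuv', group 1 = 'vyuv'.
With a single group, `findall` returns only what that group captured — 3 items.

['vyuv', 'vyuv', 'vyuv']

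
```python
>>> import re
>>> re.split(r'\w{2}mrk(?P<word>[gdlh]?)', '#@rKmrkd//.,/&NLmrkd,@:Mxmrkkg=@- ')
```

['#@', 'd', '//.,/&', 'd', ',@:', '', 'kg=@- ']

The pattern matches exactly 2 of a word character, then the literal 'mrk'; then optionally one of [gdlh] (captured as 'word').
Matches to split on: at [2:8] → 'rKmrkd'; at [14:20] → 'NLmrkd'; at [23:28] → 'Mxmrk'.
`re.split` interleaves the captured-group text with the surrounding fragments.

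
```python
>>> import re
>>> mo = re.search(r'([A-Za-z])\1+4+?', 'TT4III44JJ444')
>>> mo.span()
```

(0, 3)

`\1` is not a pattern — it's the concrete string captured by group 1, re-applied verbatim.
`re.search` tries every starting position until one works.
The match spans [0:3] → 'TT4'.
Captured: group 1 = 'T'.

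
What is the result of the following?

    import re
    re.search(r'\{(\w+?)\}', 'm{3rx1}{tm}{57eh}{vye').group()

'{3rx1}'

Unlike `match`, `search` isn't anchored — it looks for the pattern anywhere in the string.
The match spans [1:7] → '{3rx1}'.
Captured: group 1 = '3rx1'.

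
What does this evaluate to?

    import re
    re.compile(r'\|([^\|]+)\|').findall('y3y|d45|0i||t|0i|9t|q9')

One capturing group, so `findall` returns just the captured substring from each match — 3 in all.

['d45', 't', '9t']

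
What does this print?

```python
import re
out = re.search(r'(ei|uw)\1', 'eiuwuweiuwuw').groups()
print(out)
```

('uw',)

The match spans [2:6] → 'uwuw'.
Captured: group 1 = 'uw'.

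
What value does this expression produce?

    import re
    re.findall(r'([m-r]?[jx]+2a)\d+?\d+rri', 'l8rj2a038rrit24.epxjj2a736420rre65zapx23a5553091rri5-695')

['rj2a']

With a single group, `findall` returns only what that group captured — 1 item.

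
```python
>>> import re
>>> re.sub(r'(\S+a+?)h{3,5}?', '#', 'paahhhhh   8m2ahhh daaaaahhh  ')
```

'#hh   # #  '

Every occurrence is swapped for '#'.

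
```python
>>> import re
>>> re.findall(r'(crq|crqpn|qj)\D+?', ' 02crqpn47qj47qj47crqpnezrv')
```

The regex engine tests alternatives in the order written; an earlier branch that matches wins even if a later one would match more.
Matches: at [3:7] match 'crqp', group 1 = 'crq'; at [18:22] match 'crqp', group 1 = 'crq'.
With a single group, `findall` returns only what that group captured — 2 items.

['crq', 'crq']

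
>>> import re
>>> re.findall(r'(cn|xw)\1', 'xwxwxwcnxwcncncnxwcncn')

A backreference is literal: `\1` must see the identical characters the first group matched.
Scanning left to right: at [0:4] match 'xwxw', group 1 = 'xw'; at [10:14] match 'cncn', group 1 = 'cn'; at [18:22] match 'cncn', group 1 = 'cn'.
`findall` collects group 1 from each match (3 total).

['xw', 'cn', 'cn']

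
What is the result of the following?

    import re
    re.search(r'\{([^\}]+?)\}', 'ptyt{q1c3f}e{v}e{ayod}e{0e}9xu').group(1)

'q1c3f'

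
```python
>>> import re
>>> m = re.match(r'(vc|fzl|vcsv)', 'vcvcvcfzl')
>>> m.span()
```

(0, 2)

`match` is anchored at position 0; if the pattern doesn't fit there, it returns None.
The match spans [0:2] → 'vc'.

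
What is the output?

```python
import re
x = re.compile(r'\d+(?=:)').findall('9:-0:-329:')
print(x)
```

['9', '0', '329']

Because the assertion is zero-width, the text it checks is not consumed and won't appear in the result.
Scanning left to right: at [0:1] → '9'; at [3:4] → '0'; at [6:9] → '329'.
No capturing groups, so `findall` returns the 3 full match strings.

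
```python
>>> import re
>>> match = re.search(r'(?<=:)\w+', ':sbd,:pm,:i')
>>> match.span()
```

(1, 4)

The `(?=…)`/`(?<=…)` assertion just peeks at neighbouring text; it doesn't advance the match position.
The match spans [1:4] → 'sbd'.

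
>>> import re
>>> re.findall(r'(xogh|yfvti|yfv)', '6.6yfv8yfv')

With a single group, `findall` returns only what that group captured — 2 items.

['yfv', 'yfv']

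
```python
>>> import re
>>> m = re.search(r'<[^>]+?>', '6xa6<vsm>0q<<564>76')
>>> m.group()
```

`re.search` scans for the first position where the pattern succeeds.
The match spans [4:9] → '<vsm>'.

'<vsm>'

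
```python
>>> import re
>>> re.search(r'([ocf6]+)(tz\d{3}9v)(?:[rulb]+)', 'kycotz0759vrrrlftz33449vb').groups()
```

The match spans [2:15] → 'cotz0759vrrrl'.
Captured: group 1 = 'co', group 2 = 'tz0759v'.

('co', 'tz0759v')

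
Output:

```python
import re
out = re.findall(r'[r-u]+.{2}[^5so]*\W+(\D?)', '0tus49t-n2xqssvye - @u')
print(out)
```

This matches one or more of a character in [r-u]; then exactly 2 of any character, then zero or more of any character except [5so], then one or more of a non-word character; then optionally a non-digit (captured).
One capturing group, so `findall` returns just the captured substring from each match — 2 in all.

['n', 'u']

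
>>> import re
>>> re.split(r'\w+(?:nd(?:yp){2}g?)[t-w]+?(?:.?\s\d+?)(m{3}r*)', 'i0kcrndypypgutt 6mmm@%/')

['', 'mmm', '@%/']

The group in the pattern means `split` returns the separators' captures alongside the pieces.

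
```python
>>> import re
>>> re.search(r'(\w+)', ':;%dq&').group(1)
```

The match spans [3:5] → 'dq'.
Captured: group 1 = 'dq'.

'dq'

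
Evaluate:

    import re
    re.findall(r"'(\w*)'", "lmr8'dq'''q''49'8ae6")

With a single group, `findall` returns only what that group captured — 3 items.

['dq', '', '']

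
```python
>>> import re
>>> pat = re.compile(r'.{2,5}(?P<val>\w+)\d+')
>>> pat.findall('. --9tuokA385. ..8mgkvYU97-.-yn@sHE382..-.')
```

['tuokA38', 'mgkvYU9', 'sHE38']

The pattern matches 2 to 5 of any character; then one or more of a word character (captured as 'val'); then one or more of a digit.
Matches: at [0:13] match '. --9tuokA385', group 1 = 'tuokA38'; at [13:26] match '. ..8mgkvYU97', group 1 = 'mgkvYU9'; at [27:38] match '.-yn@sHE382', group 1 = 'sHE38'.
One capturing group, so `findall` returns just the captured substring from each match — 3 in all.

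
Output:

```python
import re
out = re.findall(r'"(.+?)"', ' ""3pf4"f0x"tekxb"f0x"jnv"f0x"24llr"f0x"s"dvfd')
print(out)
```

Because the quantifier is non-greedy, it stops expanding at the earliest point where the rest of the pattern can succeed.
Scanning left to right: at [1:8] match '""3pf4"', group 1 = '"3pf4'; at [11:18] match '"tekxb"', group 1 = 'tekxb'; at [21:26] match '"jnv"', group 1 = 'jnv'; at [29:36] match '"24llr"', group 1 = '24llr'; at [39:42] match '"s"', group 1 = 's'.
With a single group, `findall` returns only what that group captured — 5 items.

['"3pf4', 'tekxb', 'jnv', '24llr', 's']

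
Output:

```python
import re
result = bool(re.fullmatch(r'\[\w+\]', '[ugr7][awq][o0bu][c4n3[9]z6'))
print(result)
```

`re.fullmatch` is like wrapping the pattern in `^…$` (in single-line mode).
Here the string isn't matched end-to-end, so the call returns None, and `bool(None)` is False.

False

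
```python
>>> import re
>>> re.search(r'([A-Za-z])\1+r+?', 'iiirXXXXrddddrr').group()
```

'iiir'

After group 1 captures some text, `\1` only succeeds where that same text appears again.
Unlike `match`, `search` isn't anchored — it looks for the pattern anywhere in the string.
The match spans [0:4] → 'iiir'.
Captured: group 1 = 'i'.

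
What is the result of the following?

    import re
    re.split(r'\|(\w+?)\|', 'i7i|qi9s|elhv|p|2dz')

['i7i', 'qi9s', 'elhv', 'p', '2dz']

Matches to split on: at [3:9] → '|qi9s|'; at [13:16] → '|p|'.
With a capturing group present, the delimiter's captured portion is kept in the result list.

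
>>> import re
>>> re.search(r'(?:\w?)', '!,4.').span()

The match spans [0:0] → ''.

(0, 0)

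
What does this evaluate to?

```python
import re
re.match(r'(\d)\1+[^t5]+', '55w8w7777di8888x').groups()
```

The match spans [0:16] → '55w8w7777di8888x'.
Captured: group 1 = '5'.

('5',)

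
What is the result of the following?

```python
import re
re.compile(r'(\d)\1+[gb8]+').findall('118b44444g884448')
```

['1', '4', '4']

The backreference `\1` re-matches whatever the first group consumed, character for character.
Scanning left to right: at [0:4] match '118b', group 1 = '1'; at [4:12] match '44444g88', group 1 = '4'; at [12:16] match '4448', group 1 = '4'.
`findall` collects group 1 from each match (3 total).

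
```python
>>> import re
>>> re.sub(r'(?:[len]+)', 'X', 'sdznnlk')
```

'sdzXk'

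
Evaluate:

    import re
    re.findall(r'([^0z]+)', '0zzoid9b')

['oid9b']

This matches one or more of any character except [0z] (captured).
Walking the string: at [3:8] match 'oid9b', group 1 = 'oid9b'.
Because there's exactly one group, `findall` drops the full match and keeps group 1 from the one hit.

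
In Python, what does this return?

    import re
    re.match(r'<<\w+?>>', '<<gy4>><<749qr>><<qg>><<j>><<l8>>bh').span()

(0, 7)

With `match`, the pattern is implicitly anchored at the beginning.
The match spans [0:7] → '<<gy4>>'.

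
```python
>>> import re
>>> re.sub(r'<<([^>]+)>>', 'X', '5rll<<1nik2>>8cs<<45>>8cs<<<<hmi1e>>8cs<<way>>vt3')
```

'5rllX8csX8csX8csXvt3'

Matches: at [4:13] → '<<1nik2>>'; at [16:22] → '<<45>>'; at [25:36] → '<<<<hmi1e>>'; at [39:46] → '<<way>>'.
Each match is replaced by 'X'.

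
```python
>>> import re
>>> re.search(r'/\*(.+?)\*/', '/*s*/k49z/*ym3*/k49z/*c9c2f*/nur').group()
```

Lazy quantifiers expand one character at a time until the remainder of the pattern can match.
Unlike `match`, `search` isn't anchored — it looks for the pattern anywhere in the string.
The match spans [0:5] → '/*s*/'.
Captured: group 1 = 's'.

'/*s*/'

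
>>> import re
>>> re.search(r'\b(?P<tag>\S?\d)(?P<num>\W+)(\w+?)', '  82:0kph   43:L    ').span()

This matches a word boundary (`\b`, zero-width); then optionally a non-whitespace character, then a digit (captured as 'tag'); then one or more of a non-word character (captured as 'num'); then one or more of a word character (lazy) (captured).
Because the quantifier is non-greedy, it stops expanding at the earliest point where the rest of the pattern can succeed.
Unlike `match`, `search` isn't anchored — it looks for the pattern anywhere in the string.
The match spans [2:6] → '82:0'.
Captured: group 1 = '82', group 2 = ':', group 3 = '0'.

(2, 6)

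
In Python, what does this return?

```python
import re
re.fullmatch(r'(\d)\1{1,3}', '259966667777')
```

None

`re.fullmatch` is like wrapping the pattern in `^…$` (in single-line mode).
Here there's no way to consume every character, so the call returns None.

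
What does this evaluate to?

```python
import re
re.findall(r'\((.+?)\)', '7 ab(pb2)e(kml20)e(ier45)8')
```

['pb2', 'kml20', 'ier45']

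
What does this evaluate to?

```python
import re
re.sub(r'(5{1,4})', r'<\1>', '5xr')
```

'<5>xr'

Pattern: 1 to 4 of a literal '5' (captured).
Matches: at [0:1] → '5'.
Each match is replaced using the text its own group 1 captured.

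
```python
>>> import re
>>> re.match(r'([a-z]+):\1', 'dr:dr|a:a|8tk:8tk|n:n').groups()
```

The match spans [0:5] → 'dr:dr'.
Captured: group 1 = 'dr'.

('dr',)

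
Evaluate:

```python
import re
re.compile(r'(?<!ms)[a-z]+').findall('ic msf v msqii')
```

Because the assertion is negative and zero-width, positions next to the forbidden text are skipped.
Matches: at [0:2] → 'ic'; at [3:6] → 'msf'; at [7:8] → 'v'; at [9:14] → 'msqii'.
`findall` yields the raw match text (4 of them) because the pattern has no groups.

['ic', 'msf', 'v', 'msqii']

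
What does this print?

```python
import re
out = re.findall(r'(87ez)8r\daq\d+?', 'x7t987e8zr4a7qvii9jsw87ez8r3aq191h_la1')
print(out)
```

The pattern matches a literal '8', then the literal '7ez' (captured); then the literal '8r', then a digit, then the literal 'aq'; then one or more of a digit (lazy).
Scanning left to right: at [21:31] match '87ez8r3aq1', group 1 = '87ez'.
Because there's exactly one group, `findall` drops the full match and keeps group 1 from the one hit.

['87ez']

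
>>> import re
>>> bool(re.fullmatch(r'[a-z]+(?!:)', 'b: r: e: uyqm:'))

For `fullmatch`, every character of the input must be accounted for by the pattern.
Here the pattern can't cover the whole string, so the call returns None, and `bool(None)` is False.

False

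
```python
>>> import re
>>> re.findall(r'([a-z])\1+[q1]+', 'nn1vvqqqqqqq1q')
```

After group 1 captures some text, `\1` only succeeds where that same text appears again.
Matches: at [0:3] match 'nn1', group 1 = 'n'; at [3:14] match 'vvqqqqqqq1q', group 1 = 'v'.
`findall` collects group 1 from each match (2 total).

['n', 'v']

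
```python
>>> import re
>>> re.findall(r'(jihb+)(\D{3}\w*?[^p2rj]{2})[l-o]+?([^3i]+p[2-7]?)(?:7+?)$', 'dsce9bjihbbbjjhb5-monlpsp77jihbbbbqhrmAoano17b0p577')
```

[('jihbbbb', 'qhrmA', 'ano17b0p5')]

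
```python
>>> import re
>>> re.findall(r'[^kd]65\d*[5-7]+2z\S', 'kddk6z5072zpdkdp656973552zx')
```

Pattern: any character except [kd], then the literal '65', then zero or more of a digit; then one or more of a character in [5-7], then the literal '2z', then a non-whitespace character.
Matches: at [15:27] → 'p656973552zx'.
`findall` yields the raw match text (1 of them) because the pattern has no groups.

['p656973552zx']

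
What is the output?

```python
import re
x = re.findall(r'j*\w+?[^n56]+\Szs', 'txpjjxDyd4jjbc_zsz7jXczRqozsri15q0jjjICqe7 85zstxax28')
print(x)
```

Pattern: zero or more of the literal 'j', then one or more of a word character (lazy); then one or more of any character except [n56]; then a non-whitespace character, then the literal 'zs'.
Lazy quantifiers expand one character at a time until the remainder of the pattern can match.
Matches: at [0:28] → 'txpjjxDyd4jjbc_zsz7jXczRqozs'; at [28:47] → 'ri15q0jjjICqe7 85zs'.
`findall` yields the raw match text (2 of them) because the pattern has no groups.

['txpjjxDyd4jjbc_zsz7jXczRqozs', 'ri15q0jjjICqe7 85zs']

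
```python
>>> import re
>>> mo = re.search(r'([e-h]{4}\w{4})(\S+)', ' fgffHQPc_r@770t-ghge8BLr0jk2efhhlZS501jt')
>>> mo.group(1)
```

The match spans [1:41] → 'fgffHQPc_r@770t-ghge8BLr0jk2efhhlZS501jt'.
Captured: group 1 = 'fgffHQPc', group 2 = '_r@770t-ghge8BLr0jk2efhhlZS501jt'.

'fgffHQPc'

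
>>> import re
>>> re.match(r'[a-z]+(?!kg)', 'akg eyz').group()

'akg'

`re.match` won't scan ahead — the pattern has to work from the very first character.
The match spans [0:3] → 'akg'.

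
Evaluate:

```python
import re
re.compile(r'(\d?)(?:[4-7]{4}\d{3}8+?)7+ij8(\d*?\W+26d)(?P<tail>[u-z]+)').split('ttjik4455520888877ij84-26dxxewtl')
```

Pattern: optionally a digit (captured); then exactly 4 of a character in [4-7], then exactly 3 of a digit, then one or more of a literal '8' (lazy) (non-capturing group); then one or more of a literal '7', then the literal 'ij8'; then zero or more of a digit (lazy), then one or more of a non-word character, then the literal '26d' (captured); then one or more of a character in [u-z] (captured as 'tail').
Matches to split on: at [5:28] → '4455520888877ij84-26dxx'.
`re.split` interleaves the captured-group text with the surrounding fragments.

['ttjik', '4', '4-26d', 'xx', 'ewtl']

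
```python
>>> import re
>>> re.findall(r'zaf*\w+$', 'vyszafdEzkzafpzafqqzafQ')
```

['zafdEzkzafpzafqqzafQ']

No capturing groups, so `findall` returns the 1 full match string.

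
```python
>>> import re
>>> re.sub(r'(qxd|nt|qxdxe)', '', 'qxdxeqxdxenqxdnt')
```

'xexen'

`|` is ordered: at each position the engine commits to the first alternative that works.
Matches: at [0:3] → 'qxd'; at [5:8] → 'qxd'; at [11:14] → 'qxd'; at [14:16] → 'nt'.
Each match is replaced by ''.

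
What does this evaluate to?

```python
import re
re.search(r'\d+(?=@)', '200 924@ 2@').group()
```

Because the assertion is zero-width, the text it checks is not consumed and won't appear in the result.
The match spans [4:7] → '924'.

'924'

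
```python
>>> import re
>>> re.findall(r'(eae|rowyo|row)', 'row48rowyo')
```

['row', 'rowyo']

Alternation isn't longest-match — the leftmost alternative that fits at this position is chosen.
Matches: at [0:3] match 'row', group 1 = 'row'; at [5:10] match 'rowyo', group 1 = 'rowyo'.
Because there's exactly one group, `findall` drops the full match and keeps group 1 from each hit.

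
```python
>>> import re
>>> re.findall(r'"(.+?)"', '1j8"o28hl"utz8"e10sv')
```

['o28hl']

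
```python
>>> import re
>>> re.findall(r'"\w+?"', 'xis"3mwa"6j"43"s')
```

Walking the string: at [3:9] → '"3mwa"'; at [11:15] → '"43"'.
`findall` yields the raw match text (2 of them) because the pattern has no groups.

['"3mwa"', '"43"']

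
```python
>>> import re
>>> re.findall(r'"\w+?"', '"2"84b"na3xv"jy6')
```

Scanning left to right: at [0:3] → '"2"'; at [6:13] → '"na3xv"'.
With no groups in the pattern, `findall` gives back each whole match — 2 here.

['"2"', '"na3xv"']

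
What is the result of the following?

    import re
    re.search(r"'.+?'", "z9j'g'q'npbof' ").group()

"'g'"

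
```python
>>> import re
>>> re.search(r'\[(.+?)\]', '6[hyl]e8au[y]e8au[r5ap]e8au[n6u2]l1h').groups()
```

('hyl',)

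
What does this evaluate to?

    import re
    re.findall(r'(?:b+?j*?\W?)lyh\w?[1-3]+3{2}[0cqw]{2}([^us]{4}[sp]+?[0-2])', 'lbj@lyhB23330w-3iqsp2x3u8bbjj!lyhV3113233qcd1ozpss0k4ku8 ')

['-3iqsp2', 'd1ozpss0']

The pattern matches one or more of a literal 'b' (lazy), then zero or more of the literal 'j' (lazy), then optionally a non-word character (non-capturing group); then the literal 'lyh', then optionally a word character, then one or more of a character in [1-3]; then exactly 2 of the literal '3', then exactly 2 of one of [0cqw]; then exactly 4 of any character except [us], then one or more of one of [sp] (lazy), then a character in [0-2] (captured).
Walking the string: at [1:21] match 'bj@lyhB23330w-3iqsp2', group 1 = '-3iqsp2'; at [25:51] match 'bbjj!lyhV3113233qcd1ozpss0', group 1 = 'd1ozpss0'.
Because there's exactly one group, `findall` drops the full match and keeps group 1 from each hit.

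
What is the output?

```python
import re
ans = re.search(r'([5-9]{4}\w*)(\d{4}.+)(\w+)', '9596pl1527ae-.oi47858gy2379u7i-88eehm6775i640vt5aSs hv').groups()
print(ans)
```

('9596pl', '1527ae-.oi47858gy2379u7i-88eehm6775i640vt5aSs h', 'v')

Pattern: exactly 4 of a character in [5-9], then zero or more of a word character (captured); then exactly 4 of a digit, then one or more of any character (captured); then one or more of a word character (captured).
`search` walks the string left to right and returns the first match it finds.
The match spans [0:54] → '9596pl1527ae-.oi47858gy2379u7i-88eehm6775i640vt5aSs hv'.
Captured: group 1 = '9596pl', group 2 = '1527ae-.oi47858gy2379u7i-88eehm6775i640vt5aSs h', group 3 = 'v'.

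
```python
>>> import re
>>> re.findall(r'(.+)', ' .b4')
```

Pattern: one or more of any character (captured).
Matches: at [0:4] match ' .b4', group 1 = ' .b4'.
Because there's exactly one group, `findall` drops the full match and keeps group 1 from the one hit.

[' .b4']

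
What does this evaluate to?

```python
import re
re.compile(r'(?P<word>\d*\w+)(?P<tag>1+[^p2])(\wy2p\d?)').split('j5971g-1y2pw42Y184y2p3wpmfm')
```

This matches zero or more of a digit, then one or more of a word character (captured as 'word'); then one or more of the literal '1', then any character except [p2] (captured as 'tag'); then a word character, then the literal 'y2p', then optionally a digit (captured).
Matches to split on: at [7:22] → '1y2pw42Y184y2p3'.
The group in the pattern means `split` returns the separators' captures alongside the pieces.

['j5971g-', '1y2pw42Y', '18', '4y2p3', 'wpmfm']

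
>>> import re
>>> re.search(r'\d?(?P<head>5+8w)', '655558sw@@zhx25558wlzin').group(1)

'5558w'

The match spans [13:19] → '25558w'.
Captured: group 1 = '5558w'.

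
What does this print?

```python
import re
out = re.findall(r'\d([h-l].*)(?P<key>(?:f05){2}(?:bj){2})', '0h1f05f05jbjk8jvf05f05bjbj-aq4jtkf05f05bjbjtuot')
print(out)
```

With 2 capturing groups, `findall` returns a 2-tuple per match.

[('h1f05f05jbjk8jvf05f05bjbj-aq4jtk', 'f05f05bjbj')]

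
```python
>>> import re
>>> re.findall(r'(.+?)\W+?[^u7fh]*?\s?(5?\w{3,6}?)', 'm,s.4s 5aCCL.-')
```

[('m', '5aCC')]

This matches one or more of any character (lazy) (captured); then one or more of a non-word character (lazy), then zero or more of any character except [u7fh] (lazy), then optionally whitespace; then optionally the literal '5', then 3 to 6 of a word character (lazy) (captured).
A non-greedy quantifier consumes as few characters as it can — just enough that the remainder of the pattern still matches from where it stops; whatever follows it matches normally.
Walking the string: at [0:11] match 'm,s.4s 5aCC', groups = ('m', '5aCC').
Multiple groups make `findall` return tuples — one 2-tuple for the one match.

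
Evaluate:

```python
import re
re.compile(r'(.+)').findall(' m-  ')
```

[' m-  ']

This matches one or more of any character (captured).
Walking the string: at [0:5] match ' m-  ', group 1 = ' m-  '.
Because there's exactly one group, `findall` drops the full match and keeps group 1 from the one hit.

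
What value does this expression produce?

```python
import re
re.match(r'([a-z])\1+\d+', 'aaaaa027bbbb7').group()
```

'aaaaa027'

`re.match` only tries the pattern at the start of the string.
The match spans [0:8] → 'aaaaa027'.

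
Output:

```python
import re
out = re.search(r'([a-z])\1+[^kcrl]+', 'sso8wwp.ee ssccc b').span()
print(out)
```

(0, 13)

A backreference is literal: `\1` must see the identical characters the first group matched.
`search` walks the string left to right and returns the first match it finds.
The match spans [0:13] → 'sso8wwp.ee ss'.
Captured: group 1 = 's'.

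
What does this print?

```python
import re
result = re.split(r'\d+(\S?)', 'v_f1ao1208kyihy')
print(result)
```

['v_f', 'a', 'o', 'k', 'yihy']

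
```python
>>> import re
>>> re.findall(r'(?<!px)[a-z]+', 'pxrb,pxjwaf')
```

['pxrb', 'pxjwaf']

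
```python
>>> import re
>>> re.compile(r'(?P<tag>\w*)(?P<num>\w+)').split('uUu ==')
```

['', 'uU', 'u', ' ==']

This matches zero or more of a word character (captured as 'tag'); then one or more of a word character (captured as 'num').
Matches to split on: at [0:3] → 'uUu'.
Because the pattern has a capturing group, `split` also inserts each captured text between the pieces.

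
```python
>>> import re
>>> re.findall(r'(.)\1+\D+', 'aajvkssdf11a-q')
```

['a', '1']

`\1` has to match the exact text group 1 already captured.
Walking the string: at [0:9] match 'aajvkssdf', group 1 = 'a'; at [9:14] match '11a-q', group 1 = '1'.
With a single group, `findall` returns only what that group captured — 2 items.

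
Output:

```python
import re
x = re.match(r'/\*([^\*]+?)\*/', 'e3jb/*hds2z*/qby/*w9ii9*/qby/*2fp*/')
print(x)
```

`re.match` won't scan ahead — the pattern has to work from the very first character.
Here the string doesn't start with a match, so the call returns None.

None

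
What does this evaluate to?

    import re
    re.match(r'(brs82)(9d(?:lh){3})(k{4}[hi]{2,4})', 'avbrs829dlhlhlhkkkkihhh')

`re.match` won't scan ahead — the pattern has to work from the very first character.
Here the string doesn't start with a match, so the call returns None.

None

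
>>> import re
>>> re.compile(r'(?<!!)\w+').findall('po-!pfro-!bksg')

['po', 'fro', 'ksg']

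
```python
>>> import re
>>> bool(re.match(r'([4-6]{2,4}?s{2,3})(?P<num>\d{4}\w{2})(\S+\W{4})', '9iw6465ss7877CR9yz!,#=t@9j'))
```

False

`match` is anchored at position 0; if the pattern doesn't fit there, it returns None.
Here position 0 doesn't satisfy it, so the call returns None, and `bool(None)` is False.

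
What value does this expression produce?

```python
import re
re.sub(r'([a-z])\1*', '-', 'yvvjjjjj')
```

The backreference `\1` re-matches whatever the first group consumed, character for character.
Every occurrence is swapped for '-'.

'---'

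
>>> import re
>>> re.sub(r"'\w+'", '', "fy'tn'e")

'fye'

Every occurrence is swapped for ''.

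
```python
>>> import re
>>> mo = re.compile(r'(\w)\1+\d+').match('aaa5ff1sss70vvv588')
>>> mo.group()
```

'aaa5'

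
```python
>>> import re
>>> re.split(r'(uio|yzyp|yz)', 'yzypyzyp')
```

Branches in `(...|...)` are attempted left-to-right; the first branch that allows the whole pattern to succeed is taken.
Matches to split on: at [0:4] → 'yzyp'; at [4:8] → 'yzyp'.
Because the pattern has a capturing group, `split` also inserts each captured text between the pieces.

['', 'yzyp', '', 'yzyp', '']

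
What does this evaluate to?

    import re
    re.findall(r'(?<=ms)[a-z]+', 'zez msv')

Because the assertion is zero-width, the text it checks is not consumed and won't appear in the result.
Walking the string: at [6:7] → 'v'.
Since nothing is captured, `findall` lists the 1 matched substring directly.

['v']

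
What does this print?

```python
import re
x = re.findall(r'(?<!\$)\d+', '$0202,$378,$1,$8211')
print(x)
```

['202', '78', '211']

A negative assertion filters positions out without eating any characters.
Walking the string: at [2:5] → '202'; at [8:10] → '78'; at [16:19] → '211'.
With no groups in the pattern, `findall` gives back each whole match — 3 here.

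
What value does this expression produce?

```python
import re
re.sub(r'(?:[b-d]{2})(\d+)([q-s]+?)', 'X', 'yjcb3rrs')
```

'yjXrs'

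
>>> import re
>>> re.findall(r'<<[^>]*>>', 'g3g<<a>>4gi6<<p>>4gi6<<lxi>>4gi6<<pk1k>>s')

['<<a>>', '<<p>>', '<<lxi>>', '<<pk1k>>']

Walking the string: at [3:8] → '<<a>>'; at [12:17] → '<<p>>'; at [21:28] → '<<lxi>>'; at [32:40] → '<<pk1k>>'.
`findall` yields the raw match text (4 of them) because the pattern has no groups.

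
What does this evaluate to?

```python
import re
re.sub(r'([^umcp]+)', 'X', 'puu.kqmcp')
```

The pattern matches one or more of any character except [umcp] (captured).
Each match is replaced by 'X'.

'puuXmcp'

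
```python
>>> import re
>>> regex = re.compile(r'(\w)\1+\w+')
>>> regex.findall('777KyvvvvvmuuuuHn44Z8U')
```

`\1` is not a pattern — it's the concrete string captured by group 1, re-applied verbatim.
Matches: at [0:22] match '777KyvvvvvmuuuuHn44Z8U', group 1 = '7'.
With a single group, `findall` returns only what that group captured — 1 item.

['7']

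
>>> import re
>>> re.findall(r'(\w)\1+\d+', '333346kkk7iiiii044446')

`\1` has to match the exact text group 1 already captured.
One capturing group, so `findall` returns just the captured substring from each match — 3 in all.

['3', 'k', 'i']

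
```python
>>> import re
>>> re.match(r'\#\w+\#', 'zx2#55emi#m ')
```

None

`match` is anchored at position 0; if the pattern doesn't fit there, it returns None.
Here the pattern fails at index 0, so the call returns None.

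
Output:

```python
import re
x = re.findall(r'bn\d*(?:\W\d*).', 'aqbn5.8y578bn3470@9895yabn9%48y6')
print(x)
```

['bn5.8y', 'bn3470@9895y', 'bn9%48y']

With no groups in the pattern, `findall` gives back each whole match — 3 here.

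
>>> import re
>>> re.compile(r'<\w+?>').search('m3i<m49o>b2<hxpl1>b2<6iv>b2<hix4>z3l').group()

The match spans [3:9] → '<m49o>'.

'<m49o>'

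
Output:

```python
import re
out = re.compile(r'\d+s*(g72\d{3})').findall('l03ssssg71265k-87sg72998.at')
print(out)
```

['g72998']

One capturing group, so `findall` returns just the captured substring from the one match — 1 in all.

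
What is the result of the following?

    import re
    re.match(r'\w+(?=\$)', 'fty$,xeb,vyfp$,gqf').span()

The `(?=…)`/`(?<=…)` assertion just peeks at neighbouring text; it doesn't advance the match position.
`match` is anchored at position 0; if the pattern doesn't fit there, it returns None.
The match spans [0:3] → 'fty'.

(0, 3)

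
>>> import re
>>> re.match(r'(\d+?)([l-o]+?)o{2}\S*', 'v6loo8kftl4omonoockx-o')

None

`match` is anchored at position 0; if the pattern doesn't fit there, it returns None.
Here position 0 doesn't satisfy it, so the call returns None.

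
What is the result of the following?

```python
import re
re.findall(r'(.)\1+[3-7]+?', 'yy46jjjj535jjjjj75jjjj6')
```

['y', 'j', 'j', 'j']

A backreference is literal: `\1` must see the identical characters the first group matched.
Walking the string: at [0:3] match 'yy4', group 1 = 'y'; at [4:9] match 'jjjj5', group 1 = 'j'; at [11:17] match 'jjjjj7', group 1 = 'j'; at [18:23] match 'jjjj6', group 1 = 'j'.
Because there's exactly one group, `findall` drops the full match and keeps group 1 from each hit.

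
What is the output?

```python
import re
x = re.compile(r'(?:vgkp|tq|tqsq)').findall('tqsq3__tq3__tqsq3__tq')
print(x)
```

Alternation isn't longest-match — the leftmost alternative that fits at this position is chosen.
With no groups in the pattern, `findall` gives back each whole match — 4 here.

['tq', 'tq', 'tq', 'tq']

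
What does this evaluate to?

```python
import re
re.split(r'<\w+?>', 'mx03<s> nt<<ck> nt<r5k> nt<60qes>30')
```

['mx03', ' nt<', ' nt', ' nt', '30']

Each match becomes a cut point; 5 segments remain.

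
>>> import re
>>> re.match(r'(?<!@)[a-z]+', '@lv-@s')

None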